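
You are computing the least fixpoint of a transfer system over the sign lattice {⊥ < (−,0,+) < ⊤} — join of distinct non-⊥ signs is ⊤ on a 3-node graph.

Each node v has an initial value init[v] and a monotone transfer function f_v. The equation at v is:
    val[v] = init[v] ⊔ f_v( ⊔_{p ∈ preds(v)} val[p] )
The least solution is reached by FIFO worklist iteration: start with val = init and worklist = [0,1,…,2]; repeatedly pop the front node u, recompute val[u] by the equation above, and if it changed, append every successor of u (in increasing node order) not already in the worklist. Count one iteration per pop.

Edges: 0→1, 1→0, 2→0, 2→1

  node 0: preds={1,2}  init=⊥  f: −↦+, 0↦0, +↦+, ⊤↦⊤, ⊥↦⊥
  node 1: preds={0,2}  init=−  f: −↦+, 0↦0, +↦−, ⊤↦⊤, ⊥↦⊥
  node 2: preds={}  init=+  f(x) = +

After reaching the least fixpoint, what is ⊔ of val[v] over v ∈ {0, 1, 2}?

Trace (4 dequeues):
  [1] u=0 | in ⊤ | out ⊤ | prev ⊥ | push {}
  [2] u=1 | in ⊤ | out ⊤ | prev − | push {0}
  [3] u=2 | in ⊥ | out + | ==
  [4] u=0 | in ⊤ | out ⊤ | ==

Converged values:
  [0] ⊤
  [1] ⊤
  [2] +

⊤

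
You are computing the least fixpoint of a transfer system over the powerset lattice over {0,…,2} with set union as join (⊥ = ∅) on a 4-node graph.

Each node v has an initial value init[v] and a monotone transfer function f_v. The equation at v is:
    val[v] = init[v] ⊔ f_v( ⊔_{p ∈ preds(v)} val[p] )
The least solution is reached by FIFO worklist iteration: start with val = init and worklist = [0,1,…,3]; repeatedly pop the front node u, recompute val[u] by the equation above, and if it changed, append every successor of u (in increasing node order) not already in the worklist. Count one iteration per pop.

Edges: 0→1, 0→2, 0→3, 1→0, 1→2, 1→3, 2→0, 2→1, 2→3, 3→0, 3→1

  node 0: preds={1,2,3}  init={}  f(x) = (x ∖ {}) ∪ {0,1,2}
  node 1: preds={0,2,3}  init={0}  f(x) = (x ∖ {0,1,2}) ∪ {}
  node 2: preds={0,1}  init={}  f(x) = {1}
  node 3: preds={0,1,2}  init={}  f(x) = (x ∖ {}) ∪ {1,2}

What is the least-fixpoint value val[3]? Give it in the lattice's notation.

{0,1,2}

Trace (6 dequeues):
  [1] u=0 | in {0} | out {0,1,2} | prev {} | push {}
  [2] u=1 | in {0,1,2} | out {0} | ==
  [3] u=2 | in {0,1,2} | out {1} | prev {} | push {0,1}
  [4] u=3 | in {0,1,2} | out {0,1,2} | prev {} | push {}
  [5] u=0 | in {0,1,2} | out {0,1,2} | ==
  [6] u=1 | in {0,1,2} | out {0} | ==

Converged values:
  [0] {0,1,2}
  [1] {0}
  [2] {1}
  [3] {0,1,2}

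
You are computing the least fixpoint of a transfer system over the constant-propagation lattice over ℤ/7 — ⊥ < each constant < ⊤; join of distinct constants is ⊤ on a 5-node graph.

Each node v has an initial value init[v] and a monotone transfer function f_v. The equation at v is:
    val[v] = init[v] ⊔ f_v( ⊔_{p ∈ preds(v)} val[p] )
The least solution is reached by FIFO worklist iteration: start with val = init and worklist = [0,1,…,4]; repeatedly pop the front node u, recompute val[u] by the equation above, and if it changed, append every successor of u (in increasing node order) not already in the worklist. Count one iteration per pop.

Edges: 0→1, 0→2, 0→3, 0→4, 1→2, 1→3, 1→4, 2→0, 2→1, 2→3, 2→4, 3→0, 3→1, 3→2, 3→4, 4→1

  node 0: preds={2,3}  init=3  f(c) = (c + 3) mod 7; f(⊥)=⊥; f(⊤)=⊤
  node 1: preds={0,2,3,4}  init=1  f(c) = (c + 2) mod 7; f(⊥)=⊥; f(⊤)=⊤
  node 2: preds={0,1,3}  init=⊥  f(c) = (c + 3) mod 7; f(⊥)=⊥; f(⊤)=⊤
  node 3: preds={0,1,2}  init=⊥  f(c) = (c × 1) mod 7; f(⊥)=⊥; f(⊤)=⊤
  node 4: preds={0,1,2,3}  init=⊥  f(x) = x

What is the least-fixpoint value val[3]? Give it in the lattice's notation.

Trace (10 dequeues):
  [1] u=0 | in ⊥ | out 3 | ==
  [2] u=1 | in 3 | out ⊤ | prev 1 | push {}
  [3] u=2 | in ⊤ | out ⊤ | prev ⊥ | push {0,1}
  [4] u=3 | in ⊤ | out ⊤ | prev ⊥ | push {2}
  [5] u=4 | in ⊤ | out ⊤ | prev ⊥ | push {}
  [6] u=0 | in ⊤ | out ⊤ | prev 3 | push {3,4}
  [7] u=1 | in ⊤ | out ⊤ | ==
  [8] u=2 | in ⊤ | out ⊤ | ==
  [9] u=3 | in ⊤ | out ⊤ | ==
  [10] u=4 | in ⊤ | out ⊤ | ==

Converged values:
  [0] ⊤
  [1] ⊤
  [2] ⊤
  [3] ⊤
  [4] ⊤

⊤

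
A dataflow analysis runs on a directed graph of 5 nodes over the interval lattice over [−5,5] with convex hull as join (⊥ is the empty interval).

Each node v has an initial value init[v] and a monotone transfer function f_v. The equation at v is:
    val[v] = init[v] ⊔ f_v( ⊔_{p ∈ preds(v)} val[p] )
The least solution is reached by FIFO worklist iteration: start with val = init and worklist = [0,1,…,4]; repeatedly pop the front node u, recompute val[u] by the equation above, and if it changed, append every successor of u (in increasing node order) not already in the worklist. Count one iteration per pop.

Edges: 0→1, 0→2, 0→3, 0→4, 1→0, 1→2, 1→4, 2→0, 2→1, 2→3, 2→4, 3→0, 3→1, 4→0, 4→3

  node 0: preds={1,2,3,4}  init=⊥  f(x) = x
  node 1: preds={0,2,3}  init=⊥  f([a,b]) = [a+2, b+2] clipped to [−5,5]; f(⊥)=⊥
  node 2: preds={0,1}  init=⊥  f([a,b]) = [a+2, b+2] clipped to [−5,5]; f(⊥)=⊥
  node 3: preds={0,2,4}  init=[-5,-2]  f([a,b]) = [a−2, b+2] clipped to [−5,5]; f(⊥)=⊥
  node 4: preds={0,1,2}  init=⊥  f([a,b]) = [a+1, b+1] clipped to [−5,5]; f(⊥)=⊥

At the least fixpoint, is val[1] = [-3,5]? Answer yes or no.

Worklist (15 pops):
  #1 pop 0: in=[-5,-2] → [-5,-2] (was ⊥); enqueue []
  #2 pop 1: in=[-5,-2] → [-3,0] (was ⊥); enqueue [0]
  #3 pop 2: in=[-5,0] → [-3,2] (was ⊥); enqueue [1]
  #4 pop 3: in=[-5,2] → [-5,4] (was [-5,-2]); enqueue []
  #5 pop 4: in=[-5,2] → [-4,3] (was ⊥); enqueue [3]
  #6 pop 0: in=[-5,4] → [-5,4] (was [-5,-2]); enqueue [2,4]
  #7 pop 1: in=[-5,4] → [-3,5] (was [-3,0]); enqueue [0]
  #8 pop 3: in=[-5,4] → [-5,5] (was [-5,4]); enqueue [1]
  #9 pop 2: in=[-5,5] → [-3,5] (was [-3,2]); enqueue [3]
  #10 pop 4: in=[-5,5] → [-4,5] (was [-4,3]); enqueue []
  #11 pop 0: in=[-5,5] → [-5,5] (was [-5,4]); enqueue [2,4]
  #12 pop 1: in=[-5,5] → [-3,5] (no change)
  #13 pop 3: in=[-5,5] → [-5,5] (no change)
  #14 pop 2: in=[-5,5] → [-3,5] (no change)
  #15 pop 4: in=[-5,5] → [-4,5] (no change)

Fixpoint:
  val[0] = [-5,5]
  val[1] = [-3,5]
  val[2] = [-3,5]
  val[3] = [-5,5]
  val[4] = [-4,5]

yes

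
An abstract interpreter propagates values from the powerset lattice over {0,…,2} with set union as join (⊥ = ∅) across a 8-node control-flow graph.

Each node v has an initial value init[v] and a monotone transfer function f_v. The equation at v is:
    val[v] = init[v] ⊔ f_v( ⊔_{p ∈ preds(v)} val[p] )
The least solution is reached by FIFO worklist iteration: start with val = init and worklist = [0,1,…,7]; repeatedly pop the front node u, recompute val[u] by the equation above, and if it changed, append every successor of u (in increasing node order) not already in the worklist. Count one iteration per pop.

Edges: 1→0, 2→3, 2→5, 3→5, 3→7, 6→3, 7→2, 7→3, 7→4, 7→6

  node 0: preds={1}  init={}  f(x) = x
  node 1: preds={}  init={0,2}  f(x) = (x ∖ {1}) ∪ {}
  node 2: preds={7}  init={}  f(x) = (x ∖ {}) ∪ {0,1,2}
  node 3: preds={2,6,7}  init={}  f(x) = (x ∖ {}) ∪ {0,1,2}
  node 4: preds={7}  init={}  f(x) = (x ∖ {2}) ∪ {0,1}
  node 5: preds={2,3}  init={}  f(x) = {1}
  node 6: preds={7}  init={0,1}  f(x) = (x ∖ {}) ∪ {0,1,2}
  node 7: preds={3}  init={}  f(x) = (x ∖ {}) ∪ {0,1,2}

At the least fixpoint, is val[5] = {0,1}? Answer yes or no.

Trace (12 dequeues):
  [1] u=0 | in {0,2} | out {0,2} | prev {} | push {}
  [2] u=1 | in {} | out {0,2} | ==
  [3] u=2 | in {} | out {0,1,2} | prev {} | push {}
  [4] u=3 | in {0,1,2} | out {0,1,2} | prev {} | push {}
  [5] u=4 | in {} | out {0,1} | prev {} | push {}
  [6] u=5 | in {0,1,2} | out {1} | prev {} | push {}
  [7] u=6 | in {} | out {0,1,2} | prev {0,1} | push {3}
  [8] u=7 | in {0,1,2} | out {0,1,2} | prev {} | push {2,4,6}
  [9] u=3 | in {0,1,2} | out {0,1,2} | ==
  [10] u=2 | in {0,1,2} | out {0,1,2} | ==
  [11] u=4 | in {0,1,2} | out {0,1} | ==
  [12] u=6 | in {0,1,2} | out {0,1,2} | ==

Converged values:
  [0] {0,2}
  [1] {0,2}
  [2] {0,1,2}
  [3] {0,1,2}
  [4] {0,1}
  [5] {1}
  [6] {0,1,2}
  [7] {0,1,2}

no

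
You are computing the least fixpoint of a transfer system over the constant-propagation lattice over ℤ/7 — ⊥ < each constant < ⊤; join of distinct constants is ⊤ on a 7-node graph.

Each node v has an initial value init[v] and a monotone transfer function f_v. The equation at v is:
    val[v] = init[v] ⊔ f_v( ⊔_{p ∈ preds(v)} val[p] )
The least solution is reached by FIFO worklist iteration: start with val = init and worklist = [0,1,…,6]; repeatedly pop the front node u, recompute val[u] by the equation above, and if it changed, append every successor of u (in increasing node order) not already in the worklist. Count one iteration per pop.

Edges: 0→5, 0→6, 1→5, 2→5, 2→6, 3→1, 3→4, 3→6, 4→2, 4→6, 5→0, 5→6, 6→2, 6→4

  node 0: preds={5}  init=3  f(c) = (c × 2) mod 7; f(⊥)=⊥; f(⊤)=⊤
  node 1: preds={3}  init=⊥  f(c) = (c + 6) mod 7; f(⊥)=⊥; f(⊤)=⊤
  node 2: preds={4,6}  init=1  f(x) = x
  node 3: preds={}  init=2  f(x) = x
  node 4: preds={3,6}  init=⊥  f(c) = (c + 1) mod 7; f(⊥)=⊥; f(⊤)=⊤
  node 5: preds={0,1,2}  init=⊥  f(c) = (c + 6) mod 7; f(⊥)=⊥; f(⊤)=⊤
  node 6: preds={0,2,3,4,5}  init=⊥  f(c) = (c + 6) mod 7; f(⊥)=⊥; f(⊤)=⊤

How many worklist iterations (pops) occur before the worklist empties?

Worklist (13 pops):
  #1 pop 0: in=⊥ → 3 (no change)
  #2 pop 1: in=2 → 1 (was ⊥); enqueue []
  #3 pop 2: in=⊥ → 1 (no change)
  #4 pop 3: in=⊥ → 2 (no change)
  #5 pop 4: in=2 → 3 (was ⊥); enqueue [2]
  #6 pop 5: in=⊤ → ⊤ (was ⊥); enqueue [0]
  #7 pop 6: in=⊤ → ⊤ (was ⊥); enqueue [4]
  #8 pop 2: in=⊤ → ⊤ (was 1); enqueue [5,6]
  #9 pop 0: in=⊤ → ⊤ (was 3); enqueue []
  #10 pop 4: in=⊤ → ⊤ (was 3); enqueue [2]
  #11 pop 5: in=⊤ → ⊤ (no change)
  #12 pop 6: in=⊤ → ⊤ (no change)
  #13 pop 2: in=⊤ → ⊤ (no change)

Fixpoint:
  val[0] = ⊤
  val[1] = 1
  val[2] = ⊤
  val[3] = 2
  val[4] = ⊤
  val[5] = ⊤
  val[6] = ⊤

13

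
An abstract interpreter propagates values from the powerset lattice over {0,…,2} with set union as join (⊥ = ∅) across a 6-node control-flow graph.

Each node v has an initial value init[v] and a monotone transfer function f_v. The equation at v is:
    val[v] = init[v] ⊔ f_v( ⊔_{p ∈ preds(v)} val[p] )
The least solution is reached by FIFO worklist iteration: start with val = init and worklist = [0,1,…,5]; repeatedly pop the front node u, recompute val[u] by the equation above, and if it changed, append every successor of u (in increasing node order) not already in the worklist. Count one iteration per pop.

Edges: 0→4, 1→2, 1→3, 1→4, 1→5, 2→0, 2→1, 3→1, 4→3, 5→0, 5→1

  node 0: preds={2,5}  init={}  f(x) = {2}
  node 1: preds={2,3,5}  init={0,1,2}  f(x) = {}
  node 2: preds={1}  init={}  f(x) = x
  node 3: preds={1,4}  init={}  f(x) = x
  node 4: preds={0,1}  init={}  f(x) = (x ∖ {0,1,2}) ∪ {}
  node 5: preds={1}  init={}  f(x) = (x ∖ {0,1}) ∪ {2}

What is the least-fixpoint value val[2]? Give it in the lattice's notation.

Iteration log — 8 steps:
  step 1. node 0  ⊔preds={}  new={2}  old={}  +wl: 
  step 2. node 1  ⊔preds={}  new={0,1,2}  stable
  step 3. node 2  ⊔preds={0,1,2}  new={0,1,2}  old={}  +wl: 0,1
  step 4. node 3  ⊔preds={0,1,2}  new={0,1,2}  old={}  +wl: 
  step 5. node 4  ⊔preds={0,1,2}  new={}  stable
  step 6. node 5  ⊔preds={0,1,2}  new={2}  old={}  +wl: 
  step 7. node 0  ⊔preds={0,1,2}  new={2}  stable
  step 8. node 1  ⊔preds={0,1,2}  new={0,1,2}  stable

Least fixpoint reached:
  node 0: {2}
  node 1: {0,1,2}
  node 2: {0,1,2}
  node 3: {0,1,2}
  node 4: {}
  node 5: {2}

{0,1,2}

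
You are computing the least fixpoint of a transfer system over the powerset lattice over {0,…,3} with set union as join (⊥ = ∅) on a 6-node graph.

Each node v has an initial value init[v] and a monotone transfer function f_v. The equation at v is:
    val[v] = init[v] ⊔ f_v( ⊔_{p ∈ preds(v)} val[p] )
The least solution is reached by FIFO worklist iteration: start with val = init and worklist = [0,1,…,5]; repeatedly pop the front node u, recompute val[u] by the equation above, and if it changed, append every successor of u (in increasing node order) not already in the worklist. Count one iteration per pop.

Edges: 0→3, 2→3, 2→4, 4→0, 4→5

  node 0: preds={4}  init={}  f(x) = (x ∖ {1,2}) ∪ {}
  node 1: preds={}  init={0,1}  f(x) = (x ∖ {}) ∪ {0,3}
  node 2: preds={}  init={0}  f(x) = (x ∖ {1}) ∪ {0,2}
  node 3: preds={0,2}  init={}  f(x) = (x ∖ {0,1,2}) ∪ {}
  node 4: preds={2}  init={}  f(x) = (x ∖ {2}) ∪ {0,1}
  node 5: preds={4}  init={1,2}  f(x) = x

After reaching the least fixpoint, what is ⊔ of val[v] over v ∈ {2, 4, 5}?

Worklist (8 pops):
  #1 pop 0: in={} → {} (no change)
  #2 pop 1: in={} → {0,1,3} (was {0,1}); enqueue []
  #3 pop 2: in={} → {0,2} (was {0}); enqueue []
  #4 pop 3: in={0,2} → {} (no change)
  #5 pop 4: in={0,2} → {0,1} (was {}); enqueue [0]
  #6 pop 5: in={0,1} → {0,1,2} (was {1,2}); enqueue []
  #7 pop 0: in={0,1} → {0} (was {}); enqueue [3]
  #8 pop 3: in={0,2} → {} (no change)

Fixpoint:
  val[0] = {0}
  val[1] = {0,1,3}
  val[2] = {0,2}
  val[3] = {}
  val[4] = {0,1}
  val[5] = {0,1,2}

{0,1,2}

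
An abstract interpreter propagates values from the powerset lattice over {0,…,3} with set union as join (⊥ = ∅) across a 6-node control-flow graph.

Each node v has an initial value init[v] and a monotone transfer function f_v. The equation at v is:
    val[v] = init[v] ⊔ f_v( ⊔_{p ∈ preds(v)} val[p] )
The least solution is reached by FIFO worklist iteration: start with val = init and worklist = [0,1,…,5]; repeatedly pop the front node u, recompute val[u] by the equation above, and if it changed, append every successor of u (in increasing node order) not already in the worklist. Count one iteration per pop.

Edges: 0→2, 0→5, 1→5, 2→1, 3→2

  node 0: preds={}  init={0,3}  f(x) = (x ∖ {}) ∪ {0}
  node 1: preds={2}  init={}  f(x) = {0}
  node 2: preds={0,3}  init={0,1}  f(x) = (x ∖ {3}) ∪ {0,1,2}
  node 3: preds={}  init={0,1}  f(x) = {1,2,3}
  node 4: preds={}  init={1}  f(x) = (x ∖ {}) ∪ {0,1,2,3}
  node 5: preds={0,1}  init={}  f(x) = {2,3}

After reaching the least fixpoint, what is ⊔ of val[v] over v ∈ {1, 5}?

Trace (8 dequeues):
  [1] u=0 | in {} | out {0,3} | ==
  [2] u=1 | in {0,1} | out {0} | prev {} | push {}
  [3] u=2 | in {0,1,3} | out {0,1,2} | prev {0,1} | push {1}
  [4] u=3 | in {} | out {0,1,2,3} | prev {0,1} | push {2}
  [5] u=4 | in {} | out {0,1,2,3} | prev {1} | push {}
  [6] u=5 | in {0,3} | out {2,3} | prev {} | push {}
  [7] u=1 | in {0,1,2} | out {0} | ==
  [8] u=2 | in {0,1,2,3} | out {0,1,2} | ==

Converged values:
  [0] {0,3}
  [1] {0}
  [2] {0,1,2}
  [3] {0,1,2,3}
  [4] {0,1,2,3}
  [5] {2,3}

{0,2,3}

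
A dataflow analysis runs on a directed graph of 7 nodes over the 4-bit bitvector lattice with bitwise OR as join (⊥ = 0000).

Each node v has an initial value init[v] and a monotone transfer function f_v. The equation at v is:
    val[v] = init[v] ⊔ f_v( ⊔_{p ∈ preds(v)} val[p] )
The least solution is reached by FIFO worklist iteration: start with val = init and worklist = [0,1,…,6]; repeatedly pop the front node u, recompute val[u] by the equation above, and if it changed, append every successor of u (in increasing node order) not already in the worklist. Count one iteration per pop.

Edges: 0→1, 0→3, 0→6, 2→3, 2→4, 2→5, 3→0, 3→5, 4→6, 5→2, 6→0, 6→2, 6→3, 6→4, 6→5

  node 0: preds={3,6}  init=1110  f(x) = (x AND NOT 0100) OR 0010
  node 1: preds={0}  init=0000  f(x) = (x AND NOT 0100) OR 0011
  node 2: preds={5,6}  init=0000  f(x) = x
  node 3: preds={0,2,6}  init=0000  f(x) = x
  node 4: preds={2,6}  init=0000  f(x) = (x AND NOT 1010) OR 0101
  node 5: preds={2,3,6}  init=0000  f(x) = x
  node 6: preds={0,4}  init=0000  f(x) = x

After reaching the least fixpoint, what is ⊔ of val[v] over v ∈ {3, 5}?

1111

Trace (16 dequeues):
  [1] u=0 | in 0000 | out 1110 | ==
  [2] u=1 | in 1110 | out 1011 | prev 0000 | push {}
  [3] u=2 | in 0000 | out 0000 | ==
  [4] u=3 | in 1110 | out 1110 | prev 0000 | push {0}
  [5] u=4 | in 0000 | out 0101 | prev 0000 | push {}
  [6] u=5 | in 1110 | out 1110 | prev 0000 | push {2}
  [7] u=6 | in 1111 | out 1111 | prev 0000 | push {3,4,5}
  [8] u=0 | in 1111 | out 1111 | prev 1110 | push {1,6}
  [9] u=2 | in 1111 | out 1111 | prev 0000 | push {}
  [10] u=3 | in 1111 | out 1111 | prev 1110 | push {0}
  [11] u=4 | in 1111 | out 0101 | ==
  [12] u=5 | in 1111 | out 1111 | prev 1110 | push {2}
  [13] u=1 | in 1111 | out 1011 | ==
  [14] u=6 | in 1111 | out 1111 | ==
  [15] u=0 | in 1111 | out 1111 | ==
  [16] u=2 | in 1111 | out 1111 | ==

Converged values:
  [0] 1111
  [1] 1011
  [2] 1111
  [3] 1111
  [4] 0101
  [5] 1111
  [6] 1111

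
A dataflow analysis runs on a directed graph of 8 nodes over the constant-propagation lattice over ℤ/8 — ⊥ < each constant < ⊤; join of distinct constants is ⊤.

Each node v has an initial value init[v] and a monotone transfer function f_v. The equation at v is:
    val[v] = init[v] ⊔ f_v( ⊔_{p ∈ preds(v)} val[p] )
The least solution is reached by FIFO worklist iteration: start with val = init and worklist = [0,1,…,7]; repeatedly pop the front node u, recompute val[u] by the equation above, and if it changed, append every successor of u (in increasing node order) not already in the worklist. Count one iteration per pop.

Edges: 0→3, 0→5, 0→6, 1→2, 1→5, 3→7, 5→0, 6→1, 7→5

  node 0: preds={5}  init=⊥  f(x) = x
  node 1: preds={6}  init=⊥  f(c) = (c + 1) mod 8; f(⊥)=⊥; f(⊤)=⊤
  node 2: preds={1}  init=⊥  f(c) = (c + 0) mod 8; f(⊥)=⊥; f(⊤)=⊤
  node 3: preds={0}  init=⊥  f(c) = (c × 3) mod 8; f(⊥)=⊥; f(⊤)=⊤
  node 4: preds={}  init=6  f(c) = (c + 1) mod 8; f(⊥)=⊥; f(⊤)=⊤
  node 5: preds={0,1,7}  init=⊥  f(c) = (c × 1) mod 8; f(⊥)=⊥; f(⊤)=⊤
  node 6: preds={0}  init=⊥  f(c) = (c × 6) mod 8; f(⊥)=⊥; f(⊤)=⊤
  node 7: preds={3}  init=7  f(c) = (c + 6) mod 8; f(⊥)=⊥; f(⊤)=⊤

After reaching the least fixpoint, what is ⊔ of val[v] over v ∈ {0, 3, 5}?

Iteration log — 24 steps:
  step 1. node 0  ⊔preds=⊥  new=⊥  stable
  step 2. node 1  ⊔preds=⊥  new=⊥  stable
  step 3. node 2  ⊔preds=⊥  new=⊥  stable
  step 4. node 3  ⊔preds=⊥  new=⊥  stable
  step 5. node 4  ⊔preds=⊥  new=6  stable
  step 6. node 5  ⊔preds=7  new=7  old=⊥  +wl: 0
  step 7. node 6  ⊔preds=⊥  new=⊥  stable
  step 8. node 7  ⊔preds=⊥  new=7  stable
  step 9. node 0  ⊔preds=7  new=7  old=⊥  +wl: 3,5,6
  step 10. node 3  ⊔preds=7  new=5  old=⊥  +wl: 7
  step 11. node 5  ⊔preds=7  new=7  stable
  step 12. node 6  ⊔preds=7  new=2  old=⊥  +wl: 1
  step 13. node 7  ⊔preds=5  new=⊤  old=7  +wl: 5
  step 14. node 1  ⊔preds=2  new=3  old=⊥  +wl: 2
  step 15. node 5  ⊔preds=⊤  new=⊤  old=7  +wl: 0
  step 16. node 2  ⊔preds=3  new=3  old=⊥  +wl: 
  step 17. node 0  ⊔preds=⊤  new=⊤  old=7  +wl: 3,5,6
  step 18. node 3  ⊔preds=⊤  new=⊤  old=5  +wl: 7
  step 19. node 5  ⊔preds=⊤  new=⊤  stable
  step 20. node 6  ⊔preds=⊤  new=⊤  old=2  +wl: 1
  step 21. node 7  ⊔preds=⊤  new=⊤  stable
  step 22. node 1  ⊔preds=⊤  new=⊤  old=3  +wl: 2,5
  step 23. node 2  ⊔preds=⊤  new=⊤  old=3  +wl: 
  step 24. node 5  ⊔preds=⊤  new=⊤  stable

Least fixpoint reached:
  node 0: ⊤
  node 1: ⊤
  node 2: ⊤
  node 3: ⊤
  node 4: 6
  node 5: ⊤
  node 6: ⊤
  node 7: ⊤

⊤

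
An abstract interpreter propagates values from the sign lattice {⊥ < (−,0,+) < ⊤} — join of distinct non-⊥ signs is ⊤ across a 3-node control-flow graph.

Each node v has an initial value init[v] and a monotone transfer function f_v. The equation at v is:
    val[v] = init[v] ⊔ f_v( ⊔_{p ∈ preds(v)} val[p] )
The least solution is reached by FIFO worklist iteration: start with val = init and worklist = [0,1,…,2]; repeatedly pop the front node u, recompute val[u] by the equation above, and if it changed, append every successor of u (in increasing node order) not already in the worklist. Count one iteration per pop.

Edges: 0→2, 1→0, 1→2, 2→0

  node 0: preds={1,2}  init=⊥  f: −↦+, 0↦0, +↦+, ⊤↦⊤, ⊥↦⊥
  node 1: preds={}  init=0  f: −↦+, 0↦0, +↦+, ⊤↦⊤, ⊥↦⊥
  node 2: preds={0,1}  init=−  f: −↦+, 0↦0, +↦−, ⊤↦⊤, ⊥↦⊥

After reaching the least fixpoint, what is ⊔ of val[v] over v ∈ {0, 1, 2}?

⊤

Iteration log — 4 steps:
  step 1. node 0  ⊔preds=⊤  new=⊤  old=⊥  +wl: 
  step 2. node 1  ⊔preds=⊥  new=0  stable
  step 3. node 2  ⊔preds=⊤  new=⊤  old=−  +wl: 0
  step 4. node 0  ⊔preds=⊤  new=⊤  stable

Least fixpoint reached:
  node 0: ⊤
  node 1: 0
  node 2: ⊤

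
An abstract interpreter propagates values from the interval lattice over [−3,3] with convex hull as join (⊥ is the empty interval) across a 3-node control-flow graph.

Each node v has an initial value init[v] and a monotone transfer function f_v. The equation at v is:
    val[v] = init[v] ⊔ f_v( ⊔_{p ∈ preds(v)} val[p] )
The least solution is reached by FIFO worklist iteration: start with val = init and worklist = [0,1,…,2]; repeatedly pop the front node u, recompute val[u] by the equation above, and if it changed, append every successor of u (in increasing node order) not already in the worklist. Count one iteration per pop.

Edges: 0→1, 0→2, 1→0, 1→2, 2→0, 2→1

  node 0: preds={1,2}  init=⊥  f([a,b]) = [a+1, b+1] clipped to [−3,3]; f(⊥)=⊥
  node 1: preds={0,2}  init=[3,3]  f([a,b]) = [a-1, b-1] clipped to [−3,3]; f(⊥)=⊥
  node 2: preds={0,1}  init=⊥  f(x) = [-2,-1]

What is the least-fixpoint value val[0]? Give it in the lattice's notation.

[-2,3]

Worklist (9 pops):
  #1 pop 0: in=[3,3] → [3,3] (was ⊥); enqueue []
  #2 pop 1: in=[3,3] → [2,3] (was [3,3]); enqueue [0]
  #3 pop 2: in=[2,3] → [-2,-1] (was ⊥); enqueue [1]
  #4 pop 0: in=[-2,3] → [-1,3] (was [3,3]); enqueue [2]
  #5 pop 1: in=[-2,3] → [-3,3] (was [2,3]); enqueue [0]
  #6 pop 2: in=[-3,3] → [-2,-1] (no change)
  #7 pop 0: in=[-3,3] → [-2,3] (was [-1,3]); enqueue [1,2]
  #8 pop 1: in=[-2,3] → [-3,3] (no change)
  #9 pop 2: in=[-3,3] → [-2,-1] (no change)

Fixpoint:
  val[0] = [-2,3]
  val[1] = [-3,3]
  val[2] = [-2,-1]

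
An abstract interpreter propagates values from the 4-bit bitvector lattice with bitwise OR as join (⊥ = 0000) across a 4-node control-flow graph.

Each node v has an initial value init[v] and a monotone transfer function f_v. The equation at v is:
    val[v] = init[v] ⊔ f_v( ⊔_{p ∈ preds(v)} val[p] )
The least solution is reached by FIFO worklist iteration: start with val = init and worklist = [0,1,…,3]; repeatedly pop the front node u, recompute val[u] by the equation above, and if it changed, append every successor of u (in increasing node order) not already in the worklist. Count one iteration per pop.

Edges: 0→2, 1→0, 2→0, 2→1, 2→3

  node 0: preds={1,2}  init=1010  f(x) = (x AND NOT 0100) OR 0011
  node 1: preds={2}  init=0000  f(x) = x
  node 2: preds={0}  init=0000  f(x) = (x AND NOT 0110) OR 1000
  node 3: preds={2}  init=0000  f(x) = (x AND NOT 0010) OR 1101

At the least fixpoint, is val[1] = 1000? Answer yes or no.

no

Worklist (7 pops):
  #1 pop 0: in=0000 → 1011 (was 1010); enqueue []
  #2 pop 1: in=0000 → 0000 (no change)
  #3 pop 2: in=1011 → 1001 (was 0000); enqueue [0,1]
  #4 pop 3: in=1001 → 1101 (was 0000); enqueue []
  #5 pop 0: in=1001 → 1011 (no change)
  #6 pop 1: in=1001 → 1001 (was 0000); enqueue [0]
  #7 pop 0: in=1001 → 1011 (no change)

Fixpoint:
  val[0] = 1011
  val[1] = 1001
  val[2] = 1001
  val[3] = 1101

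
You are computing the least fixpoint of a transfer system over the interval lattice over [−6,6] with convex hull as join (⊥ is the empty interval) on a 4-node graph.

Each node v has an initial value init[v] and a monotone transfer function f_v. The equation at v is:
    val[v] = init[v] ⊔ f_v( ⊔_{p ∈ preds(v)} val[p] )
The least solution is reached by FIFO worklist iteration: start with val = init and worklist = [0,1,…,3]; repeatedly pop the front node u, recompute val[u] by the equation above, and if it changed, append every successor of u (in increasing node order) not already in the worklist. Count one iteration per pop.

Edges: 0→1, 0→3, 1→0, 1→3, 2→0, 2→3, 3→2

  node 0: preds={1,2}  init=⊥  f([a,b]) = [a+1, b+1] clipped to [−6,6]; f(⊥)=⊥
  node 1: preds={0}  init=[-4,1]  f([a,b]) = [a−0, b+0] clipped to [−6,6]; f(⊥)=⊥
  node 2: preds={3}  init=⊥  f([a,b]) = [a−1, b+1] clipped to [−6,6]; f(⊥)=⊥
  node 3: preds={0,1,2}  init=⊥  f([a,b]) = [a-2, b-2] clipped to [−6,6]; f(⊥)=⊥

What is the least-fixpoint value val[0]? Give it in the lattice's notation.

Iteration log — 24 steps:
  step 1. node 0  ⊔preds=[-4,1]  new=[-3,2]  old=⊥  +wl: 
  step 2. node 1  ⊔preds=[-3,2]  new=[-4,2]  old=[-4,1]  +wl: 0
  step 3. node 2  ⊔preds=⊥  new=⊥  stable
  step 4. node 3  ⊔preds=[-4,2]  new=[-6,0]  old=⊥  +wl: 2
  step 5. node 0  ⊔preds=[-4,2]  new=[-3,3]  old=[-3,2]  +wl: 1,3
  step 6. node 2  ⊔preds=[-6,0]  new=[-6,1]  old=⊥  +wl: 0
  step 7. node 1  ⊔preds=[-3,3]  new=[-4,3]  old=[-4,2]  +wl: 
  step 8. node 3  ⊔preds=[-6,3]  new=[-6,1]  old=[-6,0]  +wl: 2
  step 9. node 0  ⊔preds=[-6,3]  new=[-5,4]  old=[-3,3]  +wl: 1,3
  step 10. node 2  ⊔preds=[-6,1]  new=[-6,2]  old=[-6,1]  +wl: 0
  step 11. node 1  ⊔preds=[-5,4]  new=[-5,4]  old=[-4,3]  +wl: 
  step 12. node 3  ⊔preds=[-6,4]  new=[-6,2]  old=[-6,1]  +wl: 2
  step 13. node 0  ⊔preds=[-6,4]  new=[-5,5]  old=[-5,4]  +wl: 1,3
  step 14. node 2  ⊔preds=[-6,2]  new=[-6,3]  old=[-6,2]  +wl: 0
  step 15. node 1  ⊔preds=[-5,5]  new=[-5,5]  old=[-5,4]  +wl: 
  step 16. node 3  ⊔preds=[-6,5]  new=[-6,3]  old=[-6,2]  +wl: 2
  step 17. node 0  ⊔preds=[-6,5]  new=[-5,6]  old=[-5,5]  +wl: 1,3
  step 18. node 2  ⊔preds=[-6,3]  new=[-6,4]  old=[-6,3]  +wl: 0
  step 19. node 1  ⊔preds=[-5,6]  new=[-5,6]  old=[-5,5]  +wl: 
  step 20. node 3  ⊔preds=[-6,6]  new=[-6,4]  old=[-6,3]  +wl: 2
  step 21. node 0  ⊔preds=[-6,6]  new=[-5,6]  stable
  step 22. node 2  ⊔preds=[-6,4]  new=[-6,5]  old=[-6,4]  +wl: 0,3
  step 23. node 0  ⊔preds=[-6,6]  new=[-5,6]  stable
  step 24. node 3  ⊔preds=[-6,6]  new=[-6,4]  stable

Least fixpoint reached:
  node 0: [-5,6]
  node 1: [-5,6]
  node 2: [-6,5]
  node 3: [-6,4]

[-5,6]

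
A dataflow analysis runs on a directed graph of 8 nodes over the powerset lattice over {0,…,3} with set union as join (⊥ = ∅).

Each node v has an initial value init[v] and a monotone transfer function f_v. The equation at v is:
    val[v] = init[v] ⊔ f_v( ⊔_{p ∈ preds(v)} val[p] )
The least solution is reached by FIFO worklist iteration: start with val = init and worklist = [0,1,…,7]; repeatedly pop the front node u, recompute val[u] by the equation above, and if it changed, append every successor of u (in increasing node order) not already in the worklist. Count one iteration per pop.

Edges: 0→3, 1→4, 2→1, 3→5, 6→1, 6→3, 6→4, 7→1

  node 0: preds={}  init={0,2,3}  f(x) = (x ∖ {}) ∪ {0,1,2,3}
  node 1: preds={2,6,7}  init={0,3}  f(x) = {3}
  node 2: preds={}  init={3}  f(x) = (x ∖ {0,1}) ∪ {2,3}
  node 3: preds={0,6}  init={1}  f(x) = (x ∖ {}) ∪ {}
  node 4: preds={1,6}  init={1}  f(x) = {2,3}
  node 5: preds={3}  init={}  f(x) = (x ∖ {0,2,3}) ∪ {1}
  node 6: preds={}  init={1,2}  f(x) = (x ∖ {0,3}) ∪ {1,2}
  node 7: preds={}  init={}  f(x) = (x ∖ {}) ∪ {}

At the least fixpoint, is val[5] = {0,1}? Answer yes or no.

no

Worklist (9 pops):
  #1 pop 0: in={} → {0,1,2,3} (was {0,2,3}); enqueue []
  #2 pop 1: in={1,2,3} → {0,3} (no change)
  #3 pop 2: in={} → {2,3} (was {3}); enqueue [1]
  #4 pop 3: in={0,1,2,3} → {0,1,2,3} (was {1}); enqueue []
  #5 pop 4: in={0,1,2,3} → {1,2,3} (was {1}); enqueue []
  #6 pop 5: in={0,1,2,3} → {1} (was {}); enqueue []
  #7 pop 6: in={} → {1,2} (no change)
  #8 pop 7: in={} → {} (no change)
  #9 pop 1: in={1,2,3} → {0,3} (no change)

Fixpoint:
  val[0] = {0,1,2,3}
  val[1] = {0,3}
  val[2] = {2,3}
  val[3] = {0,1,2,3}
  val[4] = {1,2,3}
  val[5] = {1}
  val[6] = {1,2}
  val[7] = {}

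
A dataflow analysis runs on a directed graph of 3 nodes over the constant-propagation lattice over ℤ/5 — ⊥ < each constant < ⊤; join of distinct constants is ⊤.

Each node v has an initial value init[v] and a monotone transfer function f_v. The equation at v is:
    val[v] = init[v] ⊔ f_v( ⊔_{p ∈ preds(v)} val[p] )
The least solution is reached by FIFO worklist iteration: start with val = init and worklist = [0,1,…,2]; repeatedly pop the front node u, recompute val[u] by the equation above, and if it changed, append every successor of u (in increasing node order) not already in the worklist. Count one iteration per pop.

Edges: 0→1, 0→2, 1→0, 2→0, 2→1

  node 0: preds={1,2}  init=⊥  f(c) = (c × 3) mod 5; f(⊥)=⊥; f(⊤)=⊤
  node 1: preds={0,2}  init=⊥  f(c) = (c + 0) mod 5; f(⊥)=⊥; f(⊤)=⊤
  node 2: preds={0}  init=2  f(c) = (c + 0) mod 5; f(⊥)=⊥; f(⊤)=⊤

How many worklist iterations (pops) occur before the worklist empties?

Worklist (6 pops):
  #1 pop 0: in=2 → 1 (was ⊥); enqueue []
  #2 pop 1: in=⊤ → ⊤ (was ⊥); enqueue [0]
  #3 pop 2: in=1 → ⊤ (was 2); enqueue [1]
  #4 pop 0: in=⊤ → ⊤ (was 1); enqueue [2]
  #5 pop 1: in=⊤ → ⊤ (no change)
  #6 pop 2: in=⊤ → ⊤ (no change)

Fixpoint:
  val[0] = ⊤
  val[1] = ⊤
  val[2] = ⊤

6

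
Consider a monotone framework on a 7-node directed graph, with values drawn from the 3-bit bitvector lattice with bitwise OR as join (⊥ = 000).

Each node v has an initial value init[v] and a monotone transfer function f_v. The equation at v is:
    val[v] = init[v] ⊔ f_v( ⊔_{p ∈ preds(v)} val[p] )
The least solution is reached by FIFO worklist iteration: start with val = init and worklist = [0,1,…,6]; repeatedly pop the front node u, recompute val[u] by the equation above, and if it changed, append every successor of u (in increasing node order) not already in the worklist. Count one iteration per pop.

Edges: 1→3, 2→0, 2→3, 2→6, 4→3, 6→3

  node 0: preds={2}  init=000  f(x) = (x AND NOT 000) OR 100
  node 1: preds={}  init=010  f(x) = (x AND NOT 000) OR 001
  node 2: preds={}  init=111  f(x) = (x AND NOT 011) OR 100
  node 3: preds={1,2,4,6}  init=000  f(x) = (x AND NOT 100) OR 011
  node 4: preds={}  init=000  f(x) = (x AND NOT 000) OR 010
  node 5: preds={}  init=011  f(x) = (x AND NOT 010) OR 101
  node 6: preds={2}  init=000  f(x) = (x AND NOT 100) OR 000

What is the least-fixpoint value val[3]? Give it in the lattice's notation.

011

Trace (8 dequeues):
  [1] u=0 | in 111 | out 111 | prev 000 | push {}
  [2] u=1 | in 000 | out 011 | prev 010 | push {}
  [3] u=2 | in 000 | out 111 | ==
  [4] u=3 | in 111 | out 011 | prev 000 | push {}
  [5] u=4 | in 000 | out 010 | prev 000 | push {3}
  [6] u=5 | in 000 | out 111 | prev 011 | push {}
  [7] u=6 | in 111 | out 011 | prev 000 | push {}
  [8] u=3 | in 111 | out 011 | ==

Converged values:
  [0] 111
  [1] 011
  [2] 111
  [3] 011
  [4] 010
  [5] 111
  [6] 011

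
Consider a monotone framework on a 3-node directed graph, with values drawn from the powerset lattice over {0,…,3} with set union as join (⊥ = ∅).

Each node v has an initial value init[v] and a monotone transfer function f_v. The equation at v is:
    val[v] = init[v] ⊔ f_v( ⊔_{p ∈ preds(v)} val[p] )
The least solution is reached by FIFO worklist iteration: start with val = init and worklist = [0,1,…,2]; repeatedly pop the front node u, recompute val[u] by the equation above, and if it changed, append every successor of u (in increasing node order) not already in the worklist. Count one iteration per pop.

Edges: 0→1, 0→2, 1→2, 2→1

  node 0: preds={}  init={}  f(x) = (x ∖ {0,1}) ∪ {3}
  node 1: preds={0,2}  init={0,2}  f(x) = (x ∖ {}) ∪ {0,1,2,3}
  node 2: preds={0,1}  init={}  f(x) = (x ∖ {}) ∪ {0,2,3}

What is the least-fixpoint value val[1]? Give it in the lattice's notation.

{0,1,2,3}

Worklist (4 pops):
  #1 pop 0: in={} → {3} (was {}); enqueue []
  #2 pop 1: in={3} → {0,1,2,3} (was {0,2}); enqueue []
  #3 pop 2: in={0,1,2,3} → {0,1,2,3} (was {}); enqueue [1]
  #4 pop 1: in={0,1,2,3} → {0,1,2,3} (no change)

Fixpoint:
  val[0] = {3}
  val[1] = {0,1,2,3}
  val[2] = {0,1,2,3}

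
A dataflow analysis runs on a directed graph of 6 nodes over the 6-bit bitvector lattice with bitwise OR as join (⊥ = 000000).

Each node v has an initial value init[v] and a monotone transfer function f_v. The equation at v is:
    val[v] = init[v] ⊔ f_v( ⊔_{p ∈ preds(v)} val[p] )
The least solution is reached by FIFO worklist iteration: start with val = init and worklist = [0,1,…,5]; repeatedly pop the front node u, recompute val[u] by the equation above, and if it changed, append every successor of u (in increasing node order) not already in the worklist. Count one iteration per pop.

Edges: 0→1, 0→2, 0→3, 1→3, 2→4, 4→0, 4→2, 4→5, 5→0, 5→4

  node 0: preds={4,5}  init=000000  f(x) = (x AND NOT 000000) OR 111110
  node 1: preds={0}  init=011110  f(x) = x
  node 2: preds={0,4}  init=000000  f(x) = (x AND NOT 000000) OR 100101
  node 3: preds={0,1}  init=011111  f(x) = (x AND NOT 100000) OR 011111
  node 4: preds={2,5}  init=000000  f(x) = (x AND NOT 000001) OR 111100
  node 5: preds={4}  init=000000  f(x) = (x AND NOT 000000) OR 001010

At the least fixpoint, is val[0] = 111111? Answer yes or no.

no

Worklist (9 pops):
  #1 pop 0: in=000000 → 111110 (was 000000); enqueue []
  #2 pop 1: in=111110 → 111110 (was 011110); enqueue []
  #3 pop 2: in=111110 → 111111 (was 000000); enqueue []
  #4 pop 3: in=111110 → 011111 (no change)
  #5 pop 4: in=111111 → 111110 (was 000000); enqueue [0,2]
  #6 pop 5: in=111110 → 111110 (was 000000); enqueue [4]
  #7 pop 0: in=111110 → 111110 (no change)
  #8 pop 2: in=111110 → 111111 (no change)
  #9 pop 4: in=111111 → 111110 (no change)

Fixpoint:
  val[0] = 111110
  val[1] = 111110
  val[2] = 111111
  val[3] = 011111
  val[4] = 111110
  val[5] = 111110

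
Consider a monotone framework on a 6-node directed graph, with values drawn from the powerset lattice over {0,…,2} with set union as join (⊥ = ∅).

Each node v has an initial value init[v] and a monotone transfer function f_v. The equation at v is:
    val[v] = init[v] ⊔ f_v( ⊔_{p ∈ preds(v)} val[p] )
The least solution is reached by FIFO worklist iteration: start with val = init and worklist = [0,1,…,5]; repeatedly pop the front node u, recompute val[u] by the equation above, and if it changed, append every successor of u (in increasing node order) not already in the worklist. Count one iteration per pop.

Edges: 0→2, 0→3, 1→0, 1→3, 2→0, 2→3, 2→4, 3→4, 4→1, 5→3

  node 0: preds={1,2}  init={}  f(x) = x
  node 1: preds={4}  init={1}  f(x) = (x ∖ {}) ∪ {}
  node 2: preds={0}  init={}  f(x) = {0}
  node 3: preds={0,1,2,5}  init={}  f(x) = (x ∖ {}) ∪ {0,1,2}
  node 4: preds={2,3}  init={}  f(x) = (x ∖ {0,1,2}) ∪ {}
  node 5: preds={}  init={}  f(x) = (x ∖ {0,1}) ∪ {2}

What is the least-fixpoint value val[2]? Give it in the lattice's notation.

Worklist (9 pops):
  #1 pop 0: in={1} → {1} (was {}); enqueue []
  #2 pop 1: in={} → {1} (no change)
  #3 pop 2: in={1} → {0} (was {}); enqueue [0]
  #4 pop 3: in={0,1} → {0,1,2} (was {}); enqueue []
  #5 pop 4: in={0,1,2} → {} (no change)
  #6 pop 5: in={} → {2} (was {}); enqueue [3]
  #7 pop 0: in={0,1} → {0,1} (was {1}); enqueue [2]
  #8 pop 3: in={0,1,2} → {0,1,2} (no change)
  #9 pop 2: in={0,1} → {0} (no change)

Fixpoint:
  val[0] = {0,1}
  val[1] = {1}
  val[2] = {0}
  val[3] = {0,1,2}
  val[4] = {}
  val[5] = {2}

{0}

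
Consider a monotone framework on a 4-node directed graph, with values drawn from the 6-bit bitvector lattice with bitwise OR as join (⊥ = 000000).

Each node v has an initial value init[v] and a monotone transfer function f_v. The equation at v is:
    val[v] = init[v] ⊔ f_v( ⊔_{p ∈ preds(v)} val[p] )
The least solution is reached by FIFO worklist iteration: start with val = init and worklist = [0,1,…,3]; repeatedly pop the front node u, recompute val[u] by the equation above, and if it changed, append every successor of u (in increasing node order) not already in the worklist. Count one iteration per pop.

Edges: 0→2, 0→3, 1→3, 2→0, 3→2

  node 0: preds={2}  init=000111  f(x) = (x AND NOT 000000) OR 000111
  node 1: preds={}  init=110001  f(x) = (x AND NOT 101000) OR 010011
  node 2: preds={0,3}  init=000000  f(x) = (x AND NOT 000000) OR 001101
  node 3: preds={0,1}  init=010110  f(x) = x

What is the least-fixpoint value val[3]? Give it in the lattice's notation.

111111

Iteration log — 10 steps:
  step 1. node 0  ⊔preds=000000  new=000111  stable
  step 2. node 1  ⊔preds=000000  new=110011  old=110001  +wl: 
  step 3. node 2  ⊔preds=010111  new=011111  old=000000  +wl: 0
  step 4. node 3  ⊔preds=110111  new=110111  old=010110  +wl: 2
  step 5. node 0  ⊔preds=011111  new=011111  old=000111  +wl: 3
  step 6. node 2  ⊔preds=111111  new=111111  old=011111  +wl: 0
  step 7. node 3  ⊔preds=111111  new=111111  old=110111  +wl: 2
  step 8. node 0  ⊔preds=111111  new=111111  old=011111  +wl: 3
  step 9. node 2  ⊔preds=111111  new=111111  stable
  step 10. node 3  ⊔preds=111111  new=111111  stable

Least fixpoint reached:
  node 0: 111111
  node 1: 110011
  node 2: 111111
  node 3: 111111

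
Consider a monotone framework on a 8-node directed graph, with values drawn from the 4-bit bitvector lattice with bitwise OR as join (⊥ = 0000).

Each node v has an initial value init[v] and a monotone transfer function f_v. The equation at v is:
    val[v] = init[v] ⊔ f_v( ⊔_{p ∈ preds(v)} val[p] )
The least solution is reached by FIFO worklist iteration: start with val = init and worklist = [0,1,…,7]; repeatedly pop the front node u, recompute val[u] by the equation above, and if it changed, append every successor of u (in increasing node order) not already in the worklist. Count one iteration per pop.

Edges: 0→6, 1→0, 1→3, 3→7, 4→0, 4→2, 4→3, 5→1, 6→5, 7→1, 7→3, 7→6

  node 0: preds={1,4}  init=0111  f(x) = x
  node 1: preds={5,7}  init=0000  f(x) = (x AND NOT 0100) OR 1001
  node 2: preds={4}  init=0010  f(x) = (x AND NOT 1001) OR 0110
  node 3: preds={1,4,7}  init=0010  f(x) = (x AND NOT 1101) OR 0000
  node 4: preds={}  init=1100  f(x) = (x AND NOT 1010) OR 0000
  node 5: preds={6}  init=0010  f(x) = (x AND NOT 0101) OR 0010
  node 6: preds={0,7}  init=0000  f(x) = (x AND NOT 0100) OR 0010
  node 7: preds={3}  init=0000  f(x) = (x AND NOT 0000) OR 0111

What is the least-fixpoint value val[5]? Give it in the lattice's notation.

1010

Worklist (13 pops):
  #1 pop 0: in=1100 → 1111 (was 0111); enqueue []
  #2 pop 1: in=0010 → 1011 (was 0000); enqueue [0]
  #3 pop 2: in=1100 → 0110 (was 0010); enqueue []
  #4 pop 3: in=1111 → 0010 (no change)
  #5 pop 4: in=0000 → 1100 (no change)
  #6 pop 5: in=0000 → 0010 (no change)
  #7 pop 6: in=1111 → 1011 (was 0000); enqueue [5]
  #8 pop 7: in=0010 → 0111 (was 0000); enqueue [1,3,6]
  #9 pop 0: in=1111 → 1111 (no change)
  #10 pop 5: in=1011 → 1010 (was 0010); enqueue []
  #11 pop 1: in=1111 → 1011 (no change)
  #12 pop 3: in=1111 → 0010 (no change)
  #13 pop 6: in=1111 → 1011 (no change)

Fixpoint:
  val[0] = 1111
  val[1] = 1011
  val[2] = 0110
  val[3] = 0010
  val[4] = 1100
  val[5] = 1010
  val[6] = 1011
  val[7] = 0111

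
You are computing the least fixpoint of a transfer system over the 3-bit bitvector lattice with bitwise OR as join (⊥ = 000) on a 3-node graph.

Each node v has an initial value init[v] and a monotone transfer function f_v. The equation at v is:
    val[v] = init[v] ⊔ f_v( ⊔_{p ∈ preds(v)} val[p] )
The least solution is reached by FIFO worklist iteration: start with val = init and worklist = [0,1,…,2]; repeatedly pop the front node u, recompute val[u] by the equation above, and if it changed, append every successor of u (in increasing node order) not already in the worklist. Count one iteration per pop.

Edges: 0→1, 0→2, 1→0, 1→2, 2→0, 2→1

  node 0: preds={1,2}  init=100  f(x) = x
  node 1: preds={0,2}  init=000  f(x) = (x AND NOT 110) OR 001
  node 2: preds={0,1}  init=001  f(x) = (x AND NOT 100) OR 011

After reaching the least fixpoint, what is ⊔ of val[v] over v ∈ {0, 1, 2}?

111

Trace (6 dequeues):
  [1] u=0 | in 001 | out 101 | prev 100 | push {}
  [2] u=1 | in 101 | out 001 | prev 000 | push {0}
  [3] u=2 | in 101 | out 011 | prev 001 | push {1}
  [4] u=0 | in 011 | out 111 | prev 101 | push {2}
  [5] u=1 | in 111 | out 001 | ==
  [6] u=2 | in 111 | out 011 | ==

Converged values:
  [0] 111
  [1] 001
  [2] 011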